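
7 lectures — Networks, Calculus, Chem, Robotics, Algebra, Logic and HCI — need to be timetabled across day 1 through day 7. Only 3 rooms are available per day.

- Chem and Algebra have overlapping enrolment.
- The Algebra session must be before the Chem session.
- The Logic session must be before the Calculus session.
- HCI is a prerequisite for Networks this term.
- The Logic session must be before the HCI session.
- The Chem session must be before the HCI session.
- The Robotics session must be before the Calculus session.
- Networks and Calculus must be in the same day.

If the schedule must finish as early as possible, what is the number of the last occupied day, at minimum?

The precedence chain requires at least 4 distinct days.
With at most 3 per day and 7 lectures, at least 3 days are needed.
4 works (last occupied day: day 4): for example Logic=day 1; Algebra=day 1; HCI=day 3; Chem=day 2; Robotics=day 1; Networks=day 4; Calculus=day 4.

day 4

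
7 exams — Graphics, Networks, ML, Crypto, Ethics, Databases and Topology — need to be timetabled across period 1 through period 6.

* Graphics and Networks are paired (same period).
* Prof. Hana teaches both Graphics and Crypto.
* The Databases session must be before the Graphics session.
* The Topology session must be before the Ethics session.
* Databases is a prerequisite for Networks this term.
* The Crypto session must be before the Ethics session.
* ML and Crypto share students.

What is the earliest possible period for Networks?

Precedence pushes Networks to at least period 2.
Networks at period 2 is achievable: Graphics in period 2; Crypto in period 1; Networks in period 2; ML in period 2; Ethics in period 2; Databases in period 1; Topology in period 1.

period 2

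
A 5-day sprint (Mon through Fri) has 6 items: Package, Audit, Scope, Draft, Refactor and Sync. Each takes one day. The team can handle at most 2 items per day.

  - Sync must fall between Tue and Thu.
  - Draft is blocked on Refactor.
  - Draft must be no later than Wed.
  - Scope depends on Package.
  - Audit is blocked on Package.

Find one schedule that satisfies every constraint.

Audit -> Wed, Draft -> Tue, Package -> Mon, Sync -> Tue, Refactor -> Mon, Scope -> Wed

Checking: Package(Mon) before Audit(Wed); Package(Mon) before Scope(Wed); Refactor(Mon) before Draft(Tue); Draft=Tue in [Mon,Wed]; Sync=Tue in [Tue,Thu]; max 2 per day (cap 2).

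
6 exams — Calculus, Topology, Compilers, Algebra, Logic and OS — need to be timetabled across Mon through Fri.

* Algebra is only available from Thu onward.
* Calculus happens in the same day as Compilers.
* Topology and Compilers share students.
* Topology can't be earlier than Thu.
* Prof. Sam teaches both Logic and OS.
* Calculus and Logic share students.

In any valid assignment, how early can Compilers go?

Mon

Compilers at Mon is achievable: Logic=Tue; Algebra=Thu; OS=Mon; Calculus=Mon; Compilers=Mon; Topology=Thu.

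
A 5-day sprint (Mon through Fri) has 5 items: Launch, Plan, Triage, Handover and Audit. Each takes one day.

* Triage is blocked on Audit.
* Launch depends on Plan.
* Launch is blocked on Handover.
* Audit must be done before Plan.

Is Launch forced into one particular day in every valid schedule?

Launch can be Wed (e.g. Audit=Mon, Triage=Tue, Plan=Tue, Handover=Mon, Launch=Wed) or Thu (e.g. Launch in Thu; Handover in Mon; Audit in Mon; Triage in Tue; Plan in Tue).

No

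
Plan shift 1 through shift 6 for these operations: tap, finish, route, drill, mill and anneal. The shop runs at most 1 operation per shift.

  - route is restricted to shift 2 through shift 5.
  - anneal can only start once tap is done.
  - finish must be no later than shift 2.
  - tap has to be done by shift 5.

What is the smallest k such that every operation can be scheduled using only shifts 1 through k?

6

The precedence chain requires at least 2 distinct shifts.
With at most 1 per shift and 6 operations, at least 6 shifts are needed.
6 works (last occupied shift: shift 6): for example drill -> shift 5; tap -> shift 3; anneal -> shift 4; mill -> shift 6; finish -> shift 1; route -> shift 2.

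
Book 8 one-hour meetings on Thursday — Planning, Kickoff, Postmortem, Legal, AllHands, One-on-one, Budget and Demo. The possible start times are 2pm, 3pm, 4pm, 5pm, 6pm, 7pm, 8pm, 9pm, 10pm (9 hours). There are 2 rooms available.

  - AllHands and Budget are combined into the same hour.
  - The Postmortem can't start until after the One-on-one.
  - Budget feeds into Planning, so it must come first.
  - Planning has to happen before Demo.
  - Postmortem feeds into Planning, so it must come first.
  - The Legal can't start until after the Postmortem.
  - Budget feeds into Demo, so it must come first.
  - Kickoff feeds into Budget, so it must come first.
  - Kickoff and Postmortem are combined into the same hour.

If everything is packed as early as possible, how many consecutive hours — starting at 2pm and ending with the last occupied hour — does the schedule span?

5

The precedence chain requires at least 5 distinct hours.
With at most 2 per hour and 8 meetings, at least 4 hours are needed.
5 works (last occupied hour: 6pm): for example Planning=5pm; Legal=5pm; Demo=6pm; One-on-one=2pm; Kickoff=3pm; AllHands=4pm; Postmortem=3pm; Budget=4pm.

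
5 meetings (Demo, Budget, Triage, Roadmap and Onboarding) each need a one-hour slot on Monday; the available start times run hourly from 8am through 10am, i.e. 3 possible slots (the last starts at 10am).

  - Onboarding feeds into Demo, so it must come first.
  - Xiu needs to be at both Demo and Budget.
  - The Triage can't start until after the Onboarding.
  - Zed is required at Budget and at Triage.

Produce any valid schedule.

Roadmap -> 8am; Budget -> 8am; Demo -> 9am; Triage -> 9am; Onboarding -> 8am

Checking: Onboarding(8am) before Triage(9am); Onboarding(8am) before Demo(9am); Demo(9am) != Budget(8am); Budget(8am) != Triage(9am).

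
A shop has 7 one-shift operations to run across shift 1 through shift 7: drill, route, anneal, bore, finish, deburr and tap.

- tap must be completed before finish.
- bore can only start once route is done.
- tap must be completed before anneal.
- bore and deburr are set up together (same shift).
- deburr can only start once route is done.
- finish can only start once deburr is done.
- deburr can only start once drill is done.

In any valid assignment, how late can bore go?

shift 6

Precedence pushes bore to at least shift 2; bore must be in the same shift as deburr, which can't be after shift 6, so bore is at most shift 6.
bore at shift 6 is achievable: finish=shift 7; drill=shift 1; deburr=shift 6; route=shift 1; tap=shift 1; bore=shift 6; anneal=shift 2.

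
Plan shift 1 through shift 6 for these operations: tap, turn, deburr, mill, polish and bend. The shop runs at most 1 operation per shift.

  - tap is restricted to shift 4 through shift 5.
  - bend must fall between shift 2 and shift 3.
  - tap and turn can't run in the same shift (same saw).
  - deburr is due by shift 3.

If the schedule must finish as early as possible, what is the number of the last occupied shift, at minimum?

With at most 1 per shift and 6 operations, at least 6 shifts are needed.
tap can't be placed before shift 4, so the schedule must run through at least shift 4.
6 works (last occupied shift: shift 6): for example deburr in shift 1, mill in shift 5, polish in shift 6, tap in shift 4, turn in shift 3, bend in shift 2.

shift 6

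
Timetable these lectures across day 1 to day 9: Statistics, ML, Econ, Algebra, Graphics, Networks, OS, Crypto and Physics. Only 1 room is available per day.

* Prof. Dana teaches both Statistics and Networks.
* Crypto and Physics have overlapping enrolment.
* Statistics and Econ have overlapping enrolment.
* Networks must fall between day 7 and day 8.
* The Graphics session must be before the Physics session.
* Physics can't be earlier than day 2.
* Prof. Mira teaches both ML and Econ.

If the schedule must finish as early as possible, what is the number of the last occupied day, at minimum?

day 9

The precedence chain requires at least 2 distinct days.
With at most 1 per day and 9 lectures, at least 9 days are needed.
Networks can't be placed before day 7, so the schedule must run through at least day 7.
9 works (last occupied day: day 9): for example ML in day 4; Algebra in day 6; Statistics in day 3; Econ in day 5; Physics in day 2; Graphics in day 1; Crypto in day 9; OS in day 8; Networks in day 7.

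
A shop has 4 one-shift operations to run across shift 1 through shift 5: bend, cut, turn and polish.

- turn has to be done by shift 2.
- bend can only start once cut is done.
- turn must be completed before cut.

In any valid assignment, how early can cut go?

shift 2

Precedence pushes cut to at least shift 2; downstream work caps cut at shift 4.
cut at shift 2 is achievable: bend -> shift 3, polish -> shift 1, turn -> shift 1, cut -> shift 2.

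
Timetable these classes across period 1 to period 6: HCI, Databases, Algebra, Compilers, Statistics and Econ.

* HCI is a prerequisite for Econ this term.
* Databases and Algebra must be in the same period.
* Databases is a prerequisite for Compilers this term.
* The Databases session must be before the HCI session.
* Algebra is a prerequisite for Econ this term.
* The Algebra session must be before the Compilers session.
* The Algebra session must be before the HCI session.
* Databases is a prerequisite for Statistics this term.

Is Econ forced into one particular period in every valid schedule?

No

Econ can be period 3 (e.g. Algebra in period 1; HCI in period 2; Statistics in period 2; Databases in period 1; Econ in period 3; Compilers in period 2) or period 4 (e.g. Compilers in period 2; Algebra in period 1; HCI in period 2; Econ in period 4; Statistics in period 2; Databases in period 1).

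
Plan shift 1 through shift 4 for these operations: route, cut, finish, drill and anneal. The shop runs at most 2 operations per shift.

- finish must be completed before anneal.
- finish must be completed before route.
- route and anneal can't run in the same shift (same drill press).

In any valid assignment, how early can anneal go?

Precedence pushes anneal to at least shift 2.
anneal at shift 2 is achievable: drill in shift 2, finish in shift 1, route in shift 3, cut in shift 1, anneal in shift 2.

shift 2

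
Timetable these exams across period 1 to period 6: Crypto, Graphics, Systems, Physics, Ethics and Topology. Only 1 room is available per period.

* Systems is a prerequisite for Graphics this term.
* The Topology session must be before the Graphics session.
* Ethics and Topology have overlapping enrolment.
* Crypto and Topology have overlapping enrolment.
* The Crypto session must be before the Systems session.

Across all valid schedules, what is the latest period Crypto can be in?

Downstream work caps Crypto at period 4.
Crypto at period 4 is achievable: Crypto -> period 4; Graphics -> period 6; Physics -> period 2; Topology -> period 1; Systems -> period 5; Ethics -> period 3.

period 4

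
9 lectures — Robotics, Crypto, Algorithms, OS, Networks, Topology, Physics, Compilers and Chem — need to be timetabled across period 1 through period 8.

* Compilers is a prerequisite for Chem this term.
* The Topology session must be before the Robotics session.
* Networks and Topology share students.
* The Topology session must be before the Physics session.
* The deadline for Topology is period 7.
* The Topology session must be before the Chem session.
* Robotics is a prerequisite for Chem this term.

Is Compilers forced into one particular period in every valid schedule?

No

Compilers can be period 1 (e.g. OS=period 1, Physics=period 2, Chem=period 3, Topology=period 1, Networks=period 2, Robotics=period 2, Crypto=period 1, Compilers=period 1, Algorithms=period 1) or period 2 (e.g. Algorithms=period 1, Topology=period 1, OS=period 1, Networks=period 2, Crypto=period 1, Robotics=period 2, Physics=period 2, Chem=period 3, Compilers=period 2).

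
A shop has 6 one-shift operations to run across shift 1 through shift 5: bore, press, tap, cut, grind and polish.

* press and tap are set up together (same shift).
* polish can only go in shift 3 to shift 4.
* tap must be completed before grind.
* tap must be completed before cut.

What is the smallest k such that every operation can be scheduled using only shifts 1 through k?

3

The precedence chain requires at least 2 distinct shifts.
polish can't be placed before shift 3, so the schedule must run through at least shift 3.
3 works (last occupied shift: shift 3): for example bore=shift 1, tap=shift 1, press=shift 1, cut=shift 2, polish=shift 3, grind=shift 2.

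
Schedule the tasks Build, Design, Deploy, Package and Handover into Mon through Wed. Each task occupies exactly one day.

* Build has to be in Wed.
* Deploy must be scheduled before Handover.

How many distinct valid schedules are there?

27

Splitting on Design: it can be Mon (9), Tue (9), Wed (9). Listing each branch's schedules as (Build, Deploy, Package, Handover):
Design=Mon: (Wed,Mon,Mon,Tue) (Wed,Mon,Mon,Wed) (Wed,Mon,Tue,Tue) (Wed,Mon,Tue,Wed) (Wed,Mon,Wed,Tue) (Wed,Mon,Wed,Wed) (Wed,Tue,Mon,Wed) (Wed,Tue,Tue,Wed) (Wed,Tue,Wed,Wed) — 9.
Design=Tue: (Wed,Mon,Mon,Tue) (Wed,Mon,Mon,Wed) (Wed,Mon,Tue,Tue) (Wed,Mon,Tue,Wed) (Wed,Mon,Wed,Tue) (Wed,Mon,Wed,Wed) (Wed,Tue,Mon,Wed) (Wed,Tue,Tue,Wed) (Wed,Tue,Wed,Wed) — 9.
Design=Wed: (Wed,Mon,Mon,Tue) (Wed,Mon,Mon,Wed) (Wed,Mon,Tue,Tue) (Wed,Mon,Tue,Wed) (Wed,Mon,Wed,Tue) (Wed,Mon,Wed,Wed) (Wed,Tue,Mon,Wed) (Wed,Tue,Tue,Wed) (Wed,Tue,Wed,Wed) — 9.
Summing: 9 + 9 + 9 = 27.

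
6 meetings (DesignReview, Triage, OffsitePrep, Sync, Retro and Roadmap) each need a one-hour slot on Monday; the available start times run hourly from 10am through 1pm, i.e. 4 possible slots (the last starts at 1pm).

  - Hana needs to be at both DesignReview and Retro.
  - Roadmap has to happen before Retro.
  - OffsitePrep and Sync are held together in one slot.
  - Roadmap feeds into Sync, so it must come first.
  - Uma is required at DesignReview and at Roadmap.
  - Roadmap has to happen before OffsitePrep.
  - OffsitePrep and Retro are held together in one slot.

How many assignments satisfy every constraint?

Splitting on DesignReview: it can be 10am (12), 11am (12), 12pm (12), 1pm (12). Listing each branch's schedules as (Triage, OffsitePrep, Sync, Retro, Roadmap):
DesignReview=10am: (10am,12pm,12pm,12pm,11am) (10am,1pm,1pm,1pm,11am) (10am,1pm,1pm,1pm,12pm) (11am,12pm,12pm,12pm,11am) (11am,1pm,1pm,1pm,11am) (11am,1pm,1pm,1pm,12pm) (12pm,12pm,12pm,12pm,11am) (12pm,1pm,1pm,1pm,11am) (12pm,1pm,1pm,1pm,12pm) (1pm,12pm,12pm,12pm,11am) (1pm,1pm,1pm,1pm,11am) (1pm,1pm,1pm,1pm,12pm) — 12.
DesignReview=11am: (10am,12pm,12pm,12pm,10am) (10am,1pm,1pm,1pm,10am) (10am,1pm,1pm,1pm,12pm) (11am,12pm,12pm,12pm,10am) (11am,1pm,1pm,1pm,10am) (11am,1pm,1pm,1pm,12pm) (12pm,12pm,12pm,12pm,10am) (12pm,1pm,1pm,1pm,10am) (12pm,1pm,1pm,1pm,12pm) (1pm,12pm,12pm,12pm,10am) (1pm,1pm,1pm,1pm,10am) (1pm,1pm,1pm,1pm,12pm) — 12.
DesignReview=12pm: (10am,11am,11am,11am,10am) (10am,1pm,1pm,1pm,10am) (10am,1pm,1pm,1pm,11am) (11am,11am,11am,11am,10am) (11am,1pm,1pm,1pm,10am) (11am,1pm,1pm,1pm,11am) (12pm,11am,11am,11am,10am) (12pm,1pm,1pm,1pm,10am) (12pm,1pm,1pm,1pm,11am) (1pm,11am,11am,11am,10am) (1pm,1pm,1pm,1pm,10am) (1pm,1pm,1pm,1pm,11am) — 12.
DesignReview=1pm: (10am,11am,11am,11am,10am) (10am,12pm,12pm,12pm,10am) (10am,12pm,12pm,12pm,11am) (11am,11am,11am,11am,10am) (11am,12pm,12pm,12pm,10am) (11am,12pm,12pm,12pm,11am) (12pm,11am,11am,11am,10am) (12pm,12pm,12pm,12pm,10am) (12pm,12pm,12pm,12pm,11am) (1pm,11am,11am,11am,10am) (1pm,12pm,12pm,12pm,10am) (1pm,12pm,12pm,12pm,11am) — 12.
Summing: 12 + 12 + 12 + 12 = 48.

48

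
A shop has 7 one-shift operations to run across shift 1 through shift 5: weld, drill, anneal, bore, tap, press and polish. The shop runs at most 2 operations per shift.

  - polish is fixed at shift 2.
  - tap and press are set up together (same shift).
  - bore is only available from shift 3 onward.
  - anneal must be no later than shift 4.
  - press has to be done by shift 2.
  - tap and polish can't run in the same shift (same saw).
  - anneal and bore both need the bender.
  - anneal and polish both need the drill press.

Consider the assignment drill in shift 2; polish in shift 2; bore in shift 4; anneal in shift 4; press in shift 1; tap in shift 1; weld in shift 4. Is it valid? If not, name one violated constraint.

No — it violates: The shop runs at most 2 operations per shift

tap and polish can't run in the same shift (same saw) — holds.
bore is only available from shift 3 onward — holds.
anneal and bore both need the bender — violated.
polish is fixed at shift 2 — holds.
anneal and polish both need the drill press — holds.
press has to be done by shift 2 — holds.
anneal must be no later than shift 4 — holds.
The shop runs at most 2 operations per shift — violated.
tap and press are set up together (same shift) — holds.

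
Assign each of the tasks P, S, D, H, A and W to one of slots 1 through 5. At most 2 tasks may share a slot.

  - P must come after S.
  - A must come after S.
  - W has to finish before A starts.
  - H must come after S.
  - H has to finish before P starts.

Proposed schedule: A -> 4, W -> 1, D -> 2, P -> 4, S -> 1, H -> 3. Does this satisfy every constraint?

W has to finish before A starts — holds.
A must come after S — holds.
H has to finish before P starts — holds.
P must come after S — holds.
At most 2 tasks may share a slot — holds.
H must come after S — holds.

Valid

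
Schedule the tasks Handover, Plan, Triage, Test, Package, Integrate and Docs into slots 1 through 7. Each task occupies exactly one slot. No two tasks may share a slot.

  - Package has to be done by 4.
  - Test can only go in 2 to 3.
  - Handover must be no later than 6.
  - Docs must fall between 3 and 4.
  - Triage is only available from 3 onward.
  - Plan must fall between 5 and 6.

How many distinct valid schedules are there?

40

Splitting on Plan: it can be 5 (20), 6 (20). Listing each branch's schedules as (Handover, Triage, Test, Package, Integrate, Docs):
Plan=5: (1,6,2,3,7,4) (1,6,2,4,7,3) (1,6,3,2,7,4) (1,7,2,3,6,4) (1,7,2,4,6,3) (1,7,3,2,6,4) (2,6,3,1,7,4) (2,7,3,1,6,4) (3,6,2,1,7,4) (3,7,2,1,6,4) (4,6,2,1,7,3) (4,7,2,1,6,3) (6,3,2,1,7,4) (6,4,2,1,7,3) (6,7,2,1,3,4) (6,7,2,1,4,3) (6,7,2,3,1,4) (6,7,2,4,1,3) (6,7,3,1,2,4) (6,7,3,2,1,4) — 20.
Plan=6: (1,5,2,3,7,4) (1,5,2,4,7,3) (1,5,3,2,7,4) (1,7,2,3,5,4) (1,7,2,4,5,3) (1,7,3,2,5,4) (2,5,3,1,7,4) (2,7,3,1,5,4) (3,5,2,1,7,4) (3,7,2,1,5,4) (4,5,2,1,7,3) (4,7,2,1,5,3) (5,3,2,1,7,4) (5,4,2,1,7,3) (5,7,2,1,3,4) (5,7,2,1,4,3) (5,7,2,3,1,4) (5,7,2,4,1,3) (5,7,3,1,2,4) (5,7,3,2,1,4) — 20.
Summing: 20 + 20 = 40.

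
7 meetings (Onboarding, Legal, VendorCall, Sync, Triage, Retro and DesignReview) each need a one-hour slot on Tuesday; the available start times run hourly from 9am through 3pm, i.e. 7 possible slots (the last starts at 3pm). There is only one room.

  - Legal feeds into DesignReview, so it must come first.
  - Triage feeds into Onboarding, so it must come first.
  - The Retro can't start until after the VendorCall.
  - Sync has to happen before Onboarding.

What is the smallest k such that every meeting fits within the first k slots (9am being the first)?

7 slots

The precedence chain requires at least 2 distinct slots.
With at most 1 per slot and 7 meetings, at least 7 slots are needed.
7 works (last occupied slot: 3pm): for example Legal=12pm; Triage=10am; Retro=2pm; DesignReview=3pm; VendorCall=1pm; Sync=9am; Onboarding=11am.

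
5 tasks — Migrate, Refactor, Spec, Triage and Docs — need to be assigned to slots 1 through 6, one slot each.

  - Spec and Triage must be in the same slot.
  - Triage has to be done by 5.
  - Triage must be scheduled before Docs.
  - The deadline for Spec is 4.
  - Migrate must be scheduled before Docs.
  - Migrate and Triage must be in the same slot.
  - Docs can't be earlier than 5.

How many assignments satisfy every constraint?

48

Splitting on Migrate: it can be 1 (12), 2 (12), 3 (12), 4 (12). Listing each branch's schedules as (Refactor, Spec, Triage, Docs):
Migrate=1: (1,1,1,5) (1,1,1,6) (2,1,1,5) (2,1,1,6) (3,1,1,5) (3,1,1,6) (4,1,1,5) (4,1,1,6) (5,1,1,5) (5,1,1,6) (6,1,1,5) (6,1,1,6) — 12.
Migrate=2: (1,2,2,5) (1,2,2,6) (2,2,2,5) (2,2,2,6) (3,2,2,5) (3,2,2,6) (4,2,2,5) (4,2,2,6) (5,2,2,5) (5,2,2,6) (6,2,2,5) (6,2,2,6) — 12.
Migrate=3: (1,3,3,5) (1,3,3,6) (2,3,3,5) (2,3,3,6) (3,3,3,5) (3,3,3,6) (4,3,3,5) (4,3,3,6) (5,3,3,5) (5,3,3,6) (6,3,3,5) (6,3,3,6) — 12.
Migrate=4: (1,4,4,5) (1,4,4,6) (2,4,4,5) (2,4,4,6) (3,4,4,5) (3,4,4,6) (4,4,4,5) (4,4,4,6) (5,4,4,5) (5,4,4,6) (6,4,4,5) (6,4,4,6) — 12.
Summing: 12 + 12 + 12 + 12 = 48.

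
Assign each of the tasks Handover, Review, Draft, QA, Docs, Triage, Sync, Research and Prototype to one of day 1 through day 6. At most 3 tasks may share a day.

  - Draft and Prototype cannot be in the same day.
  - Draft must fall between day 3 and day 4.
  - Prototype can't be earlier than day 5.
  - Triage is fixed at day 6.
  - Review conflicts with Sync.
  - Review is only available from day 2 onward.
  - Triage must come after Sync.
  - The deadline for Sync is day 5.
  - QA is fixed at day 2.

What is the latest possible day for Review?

day 6

Review is available from day 2.
Review at day 6 is achievable: Prototype in day 5; Research in day 2; Docs in day 1; Review in day 6; QA in day 2; Sync in day 1; Triage in day 6; Draft in day 3; Handover in day 1.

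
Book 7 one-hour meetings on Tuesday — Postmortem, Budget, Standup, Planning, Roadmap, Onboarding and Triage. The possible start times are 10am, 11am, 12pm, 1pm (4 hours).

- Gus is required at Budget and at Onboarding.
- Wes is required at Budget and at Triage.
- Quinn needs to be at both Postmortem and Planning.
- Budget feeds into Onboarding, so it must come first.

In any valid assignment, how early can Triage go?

Triage at 10am is achievable: Budget in 11am; Onboarding in 12pm; Postmortem in 10am; Standup in 10am; Triage in 10am; Roadmap in 10am; Planning in 11am.

10am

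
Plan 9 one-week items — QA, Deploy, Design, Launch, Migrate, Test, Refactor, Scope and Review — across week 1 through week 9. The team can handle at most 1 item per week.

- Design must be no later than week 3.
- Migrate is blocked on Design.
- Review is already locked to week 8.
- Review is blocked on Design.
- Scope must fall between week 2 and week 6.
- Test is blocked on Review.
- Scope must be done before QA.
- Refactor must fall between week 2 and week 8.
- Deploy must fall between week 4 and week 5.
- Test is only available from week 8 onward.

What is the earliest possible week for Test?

week 9

Test is available from week 8; precedence pushes Test to at least week 9.
Test at week 9 is achievable: Refactor in week 3, Launch in week 7, Migrate in week 6, QA in week 5, Test in week 9, Deploy in week 4, Scope in week 2, Review in week 8, Design in week 1.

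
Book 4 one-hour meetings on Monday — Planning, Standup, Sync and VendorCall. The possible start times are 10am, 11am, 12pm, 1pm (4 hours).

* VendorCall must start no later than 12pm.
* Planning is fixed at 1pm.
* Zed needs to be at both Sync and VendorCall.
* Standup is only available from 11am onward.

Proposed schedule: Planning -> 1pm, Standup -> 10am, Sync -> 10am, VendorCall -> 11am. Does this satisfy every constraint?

VendorCall must start no later than 12pm — holds.
Standup is only available from 11am onward — violated.
Zed needs to be at both Sync and VendorCall — holds.
Planning is fixed at 1pm — holds.

No — it violates: Standup is only available from 11am onward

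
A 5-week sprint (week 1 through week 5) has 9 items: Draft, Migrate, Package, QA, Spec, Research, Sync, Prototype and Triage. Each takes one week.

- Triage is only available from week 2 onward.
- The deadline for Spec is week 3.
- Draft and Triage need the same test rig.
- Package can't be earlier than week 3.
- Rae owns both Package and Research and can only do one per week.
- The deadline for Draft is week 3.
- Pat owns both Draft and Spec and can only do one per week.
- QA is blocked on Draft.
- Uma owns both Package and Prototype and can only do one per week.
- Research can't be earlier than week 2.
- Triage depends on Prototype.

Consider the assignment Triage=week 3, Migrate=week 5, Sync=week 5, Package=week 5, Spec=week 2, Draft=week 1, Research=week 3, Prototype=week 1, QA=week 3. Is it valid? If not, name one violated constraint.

Valid

Uma owns both Package and Prototype and can only do one per week — holds.
Research can't be earlier than week 2 — holds.
Pat owns both Draft and Spec and can only do one per week — holds.
The deadline for Spec is week 3 — holds.
QA is blocked on Draft — holds.
The deadline for Draft is week 3 — holds.
Triage is only available from week 2 onward — holds.
Draft and Triage need the same test rig — holds.
Triage depends on Prototype — holds.
Package can't be earlier than week 3 — holds.
Rae owns both Package and Research and can only do one per week — holds.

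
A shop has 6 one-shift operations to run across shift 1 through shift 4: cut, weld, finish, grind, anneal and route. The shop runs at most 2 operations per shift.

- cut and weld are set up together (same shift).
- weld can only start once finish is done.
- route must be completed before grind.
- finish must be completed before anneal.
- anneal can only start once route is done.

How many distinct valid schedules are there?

21

Splitting on cut: it can be shift 2 (5), shift 3 (8), shift 4 (8). Listing each branch's schedules as (weld, finish, grind, anneal, route) by shift number:
cut=shift 2: (2,1,3,3,1) (2,1,3,4,1) (2,1,4,3,1) (2,1,4,4,1) (2,1,4,4,3) — 5.
cut=shift 3: (3,1,2,2,1) (3,1,2,4,1) (3,1,4,2,1) (3,1,4,4,1) (3,1,4,4,2) (3,2,2,4,1) (3,2,4,4,1) (3,2,4,4,2) — 8.
cut=shift 4: (4,1,2,2,1) (4,1,2,3,1) (4,1,3,2,1) (4,1,3,3,1) (4,1,3,3,2) (4,2,2,3,1) (4,2,3,3,1) (4,2,3,3,2) — 8.
Summing: 5 + 8 + 8 = 21.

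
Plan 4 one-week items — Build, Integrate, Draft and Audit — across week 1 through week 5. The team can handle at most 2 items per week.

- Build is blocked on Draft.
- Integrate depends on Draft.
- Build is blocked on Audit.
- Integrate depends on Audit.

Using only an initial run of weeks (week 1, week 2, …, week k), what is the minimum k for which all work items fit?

The precedence chain requires at least 2 distinct weeks.
With at most 2 per week and 4 work items, at least 2 weeks are needed.
2 works (last occupied week: week 2): for example Integrate in week 2, Draft in week 1, Build in week 2, Audit in week 1.

2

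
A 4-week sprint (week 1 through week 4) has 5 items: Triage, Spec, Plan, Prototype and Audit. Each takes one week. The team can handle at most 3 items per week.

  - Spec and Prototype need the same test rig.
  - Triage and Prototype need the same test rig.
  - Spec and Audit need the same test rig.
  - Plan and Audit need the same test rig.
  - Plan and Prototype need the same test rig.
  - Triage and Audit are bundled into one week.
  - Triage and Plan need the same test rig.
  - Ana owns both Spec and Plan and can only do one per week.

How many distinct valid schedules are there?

24

Splitting on Triage: it can be week 1 (6), week 2 (6), week 3 (6), week 4 (6). Listing each branch's schedules as (Spec, Plan, Prototype, Audit) by week number:
Triage=week 1: (2,3,4,1) (2,4,3,1) (3,2,4,1) (3,4,2,1) (4,2,3,1) (4,3,2,1) — 6.
Triage=week 2: (1,3,4,2) (1,4,3,2) (3,1,4,2) (3,4,1,2) (4,1,3,2) (4,3,1,2) — 6.
Triage=week 3: (1,2,4,3) (1,4,2,3) (2,1,4,3) (2,4,1,3) (4,1,2,3) (4,2,1,3) — 6.
Triage=week 4: (1,2,3,4) (1,3,2,4) (2,1,3,4) (2,3,1,4) (3,1,2,4) (3,2,1,4) — 6.
Summing: 6 + 6 + 6 + 6 = 24.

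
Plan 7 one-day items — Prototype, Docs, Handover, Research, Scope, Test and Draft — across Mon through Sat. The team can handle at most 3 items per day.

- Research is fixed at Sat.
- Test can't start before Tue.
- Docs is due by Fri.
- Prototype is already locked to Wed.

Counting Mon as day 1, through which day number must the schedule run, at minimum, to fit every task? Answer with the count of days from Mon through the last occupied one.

With at most 3 per day and 7 tasks, at least 3 days are needed.
Research can't be placed before Sat — that is day 6 counting from Mon — so the schedule must run through at least 6 days.
6 works (last occupied day: Sat): for example Draft in Tue, Docs in Mon, Test in Tue, Research in Sat, Prototype in Wed, Scope in Mon, Handover in Mon.

6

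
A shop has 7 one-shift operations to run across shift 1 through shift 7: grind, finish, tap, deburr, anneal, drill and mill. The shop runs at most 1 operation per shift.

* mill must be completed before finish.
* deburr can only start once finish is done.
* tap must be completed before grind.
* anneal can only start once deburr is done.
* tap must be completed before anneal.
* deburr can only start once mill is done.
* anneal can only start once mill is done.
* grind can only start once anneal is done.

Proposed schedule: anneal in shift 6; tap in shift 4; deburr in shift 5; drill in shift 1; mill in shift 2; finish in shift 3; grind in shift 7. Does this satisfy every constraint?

tap must be completed before grind — holds.
deburr can only start once finish is done — holds.
mill must be completed before finish — holds.
deburr can only start once mill is done — holds.
grind can only start once anneal is done — holds.
The shop runs at most 1 operation per shift — holds.
tap must be completed before anneal — holds.
anneal can only start once deburr is done — holds.
anneal can only start once mill is done — holds.

Yes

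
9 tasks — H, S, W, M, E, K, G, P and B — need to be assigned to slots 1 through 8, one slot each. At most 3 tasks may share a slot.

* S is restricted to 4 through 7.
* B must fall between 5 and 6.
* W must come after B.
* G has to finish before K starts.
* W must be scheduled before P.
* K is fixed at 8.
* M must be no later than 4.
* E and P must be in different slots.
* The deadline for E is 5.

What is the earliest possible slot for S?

4

S is available from 4; S's own window allows nothing later than 7.
S at 4 is achievable: H in 2; G in 1; E in 1; W in 6; M in 1; S in 4; B in 5; P in 7; K in 8.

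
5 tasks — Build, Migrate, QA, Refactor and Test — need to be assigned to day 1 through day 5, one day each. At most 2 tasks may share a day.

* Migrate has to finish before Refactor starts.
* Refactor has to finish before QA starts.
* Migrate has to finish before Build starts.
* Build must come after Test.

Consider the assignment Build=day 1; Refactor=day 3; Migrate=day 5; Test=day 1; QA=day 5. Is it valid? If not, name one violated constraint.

Migrate has to finish before Build starts — violated.
Migrate has to finish before Refactor starts — violated.
Build must come after Test — violated.
At most 2 tasks may share a day — holds.
Refactor has to finish before QA starts — holds.

No. Migrate has to finish before Build starts is not satisfied.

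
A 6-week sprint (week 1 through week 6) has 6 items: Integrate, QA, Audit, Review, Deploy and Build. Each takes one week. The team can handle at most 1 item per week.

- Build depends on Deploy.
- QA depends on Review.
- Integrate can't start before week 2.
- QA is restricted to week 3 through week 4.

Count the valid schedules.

51

Splitting on Integrate: it can be week 2 (9), week 3 (6), week 4 (6), week 5 (15), week 6 (15). Listing each branch's schedules as (QA, Audit, Review, Deploy, Build) by week number:
Integrate=week 2: (3,4,1,5,6) (3,5,1,4,6) (3,6,1,4,5) (4,1,3,5,6) (4,3,1,5,6) (4,5,1,3,6) (4,5,3,1,6) (4,6,1,3,5) (4,6,3,1,5) — 9.
Integrate=week 3: (4,1,2,5,6) (4,2,1,5,6) (4,5,1,2,6) (4,5,2,1,6) (4,6,1,2,5) (4,6,2,1,5) — 6.
Integrate=week 4: (3,1,2,5,6) (3,2,1,5,6) (3,5,1,2,6) (3,5,2,1,6) (3,6,1,2,5) (3,6,2,1,5) — 6.
Integrate=week 5: (3,1,2,4,6) (3,2,1,4,6) (3,4,1,2,6) (3,4,2,1,6) (3,6,1,2,4) (3,6,2,1,4) (4,1,2,3,6) (4,1,3,2,6) (4,2,1,3,6) (4,2,3,1,6) (4,3,1,2,6) (4,3,2,1,6) (4,6,1,2,3) (4,6,2,1,3) (4,6,3,1,2) — 15.
Integrate=week 6: (3,1,2,4,5) (3,2,1,4,5) (3,4,1,2,5) (3,4,2,1,5) (3,5,1,2,4) (3,5,2,1,4) (4,1,2,3,5) (4,1,3,2,5) (4,2,1,3,5) (4,2,3,1,5) (4,3,1,2,5) (4,3,2,1,5) (4,5,1,2,3) (4,5,2,1,3) (4,5,3,1,2) — 15.
Summing: 9 + 6 + 6 + 15 + 15 = 51.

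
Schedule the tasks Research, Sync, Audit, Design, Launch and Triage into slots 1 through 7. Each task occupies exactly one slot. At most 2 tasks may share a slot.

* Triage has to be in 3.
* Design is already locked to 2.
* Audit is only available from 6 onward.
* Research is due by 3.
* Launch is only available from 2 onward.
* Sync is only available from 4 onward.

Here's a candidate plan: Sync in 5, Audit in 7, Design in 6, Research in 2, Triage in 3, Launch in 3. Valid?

Launch is only available from 2 onward — holds.
Research is due by 3 — holds.
Sync is only available from 4 onward — holds.
Design is already locked to 2 — violated.
Triage has to be in 3 — holds.
At most 2 tasks may share a slot — holds.
Audit is only available from 6 onward — holds.

Invalid. Design is already locked to 2.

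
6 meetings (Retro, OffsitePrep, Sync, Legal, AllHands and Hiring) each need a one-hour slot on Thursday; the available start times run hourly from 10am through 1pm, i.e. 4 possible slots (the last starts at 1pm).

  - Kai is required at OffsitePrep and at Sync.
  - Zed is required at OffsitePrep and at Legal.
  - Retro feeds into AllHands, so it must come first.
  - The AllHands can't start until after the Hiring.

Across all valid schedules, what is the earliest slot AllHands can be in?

11am

Precedence pushes AllHands to at least 11am.
AllHands at 11am is achievable: OffsitePrep -> 10am, AllHands -> 11am, Hiring -> 10am, Retro -> 10am, Legal -> 11am, Sync -> 11am.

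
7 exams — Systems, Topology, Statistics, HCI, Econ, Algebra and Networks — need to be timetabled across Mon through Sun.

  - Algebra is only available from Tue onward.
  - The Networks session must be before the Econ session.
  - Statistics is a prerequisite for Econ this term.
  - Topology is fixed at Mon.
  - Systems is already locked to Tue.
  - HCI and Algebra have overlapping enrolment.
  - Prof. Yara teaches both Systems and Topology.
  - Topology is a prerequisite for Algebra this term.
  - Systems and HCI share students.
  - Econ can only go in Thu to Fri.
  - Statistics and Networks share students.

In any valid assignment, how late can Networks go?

Thu

Downstream work caps Networks at Thu.
Networks at Thu is achievable: Econ in Fri; Networks in Thu; Statistics in Mon; HCI in Mon; Topology in Mon; Algebra in Tue; Systems in Tue.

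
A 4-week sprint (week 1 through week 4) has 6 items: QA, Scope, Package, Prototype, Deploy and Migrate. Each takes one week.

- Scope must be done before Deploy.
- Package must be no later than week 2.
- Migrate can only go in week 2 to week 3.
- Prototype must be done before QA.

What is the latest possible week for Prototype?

week 3

Downstream work caps Prototype at week 3.
Prototype at week 3 is achievable: Migrate -> week 2; QA -> week 4; Prototype -> week 3; Deploy -> week 2; Package -> week 1; Scope -> week 1.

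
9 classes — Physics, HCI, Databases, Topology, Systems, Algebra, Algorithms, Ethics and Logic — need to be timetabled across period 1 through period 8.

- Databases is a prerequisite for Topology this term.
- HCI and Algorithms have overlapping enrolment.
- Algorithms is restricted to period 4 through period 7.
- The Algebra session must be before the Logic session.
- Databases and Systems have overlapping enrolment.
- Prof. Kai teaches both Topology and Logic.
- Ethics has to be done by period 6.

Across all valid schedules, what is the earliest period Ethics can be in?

period 1

Ethics's own window allows nothing later than period 6.
Ethics at period 1 is achievable: Algorithms in period 4; Topology in period 2; Ethics in period 1; Systems in period 2; HCI in period 1; Logic in period 3; Physics in period 1; Databases in period 1; Algebra in period 1.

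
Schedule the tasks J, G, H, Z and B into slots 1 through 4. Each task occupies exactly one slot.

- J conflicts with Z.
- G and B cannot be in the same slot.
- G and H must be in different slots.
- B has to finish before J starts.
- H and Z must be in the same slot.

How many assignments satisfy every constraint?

42

Splitting on J: it can be 2 (7), 3 (14), 4 (21). Listing each branch's schedules as (G, H, Z, B):
J=2: (2,1,1,1) (2,3,3,1) (2,4,4,1) (3,1,1,1) (3,4,4,1) (4,1,1,1) (4,3,3,1) — 7.
J=3: (1,2,2,2) (1,4,4,2) (2,1,1,1) (2,4,4,1) (3,1,1,1) (3,1,1,2) (3,2,2,1) (3,2,2,2) (3,4,4,1) (3,4,4,2) (4,1,1,1) (4,1,1,2) (4,2,2,1) (4,2,2,2) — 14.
J=4: (1,2,2,2) (1,2,2,3) (1,3,3,2) (1,3,3,3) (2,1,1,1) (2,1,1,3) (2,3,3,1) (2,3,3,3) (3,1,1,1) (3,1,1,2) (3,2,2,1) (3,2,2,2) (4,1,1,1) (4,1,1,2) (4,1,1,3) (4,2,2,1) (4,2,2,2) (4,2,2,3) (4,3,3,1) (4,3,3,2) (4,3,3,3) — 21.
Summing: 7 + 14 + 21 = 42.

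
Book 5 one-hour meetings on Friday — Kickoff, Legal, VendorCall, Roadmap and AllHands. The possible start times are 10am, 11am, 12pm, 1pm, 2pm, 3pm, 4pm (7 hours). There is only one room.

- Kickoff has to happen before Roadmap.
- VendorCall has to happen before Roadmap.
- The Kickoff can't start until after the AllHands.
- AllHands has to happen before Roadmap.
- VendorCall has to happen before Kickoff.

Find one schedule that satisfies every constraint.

Roadmap in 1pm; VendorCall in 10am; AllHands in 11am; Legal in 2pm; Kickoff in 12pm

Checking: AllHands(11am) before Kickoff(12pm); Kickoff(12pm) before Roadmap(1pm); VendorCall(10am) before Kickoff(12pm); VendorCall(10am) before Roadmap(1pm); AllHands(11am) before Roadmap(1pm); max 1 per hour (cap 1).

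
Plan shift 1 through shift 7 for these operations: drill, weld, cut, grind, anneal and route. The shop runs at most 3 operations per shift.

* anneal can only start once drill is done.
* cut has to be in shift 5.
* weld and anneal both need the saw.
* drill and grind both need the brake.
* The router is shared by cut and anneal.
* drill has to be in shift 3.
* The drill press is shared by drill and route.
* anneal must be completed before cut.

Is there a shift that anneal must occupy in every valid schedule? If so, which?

shift 4

drill is fixed at shift 3 and must come before anneal, so anneal is at least shift 4.
cut is fixed at shift 5 and must come after anneal, so anneal is at most shift 4.
So anneal must be shift 4.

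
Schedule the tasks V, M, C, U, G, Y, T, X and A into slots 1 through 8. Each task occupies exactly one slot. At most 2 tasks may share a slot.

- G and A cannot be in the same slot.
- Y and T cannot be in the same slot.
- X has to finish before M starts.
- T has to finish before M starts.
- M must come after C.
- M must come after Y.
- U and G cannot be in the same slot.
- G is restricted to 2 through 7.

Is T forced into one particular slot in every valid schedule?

No

T can be 1 (e.g. A=5; M=4; C=1; Y=2; U=4; V=3; T=1; X=3; G=2) or 2 (e.g. Y -> 1; X -> 3; V -> 3; U -> 4; A -> 5; M -> 4; T -> 2; G -> 2; C -> 1).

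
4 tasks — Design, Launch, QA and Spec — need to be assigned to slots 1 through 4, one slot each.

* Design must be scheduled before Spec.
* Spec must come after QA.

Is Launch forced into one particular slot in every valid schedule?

No

Launch can be 1 (e.g. Design=1, QA=1, Launch=1, Spec=2) or 2 (e.g. Launch=2; Design=1; Spec=2; QA=1).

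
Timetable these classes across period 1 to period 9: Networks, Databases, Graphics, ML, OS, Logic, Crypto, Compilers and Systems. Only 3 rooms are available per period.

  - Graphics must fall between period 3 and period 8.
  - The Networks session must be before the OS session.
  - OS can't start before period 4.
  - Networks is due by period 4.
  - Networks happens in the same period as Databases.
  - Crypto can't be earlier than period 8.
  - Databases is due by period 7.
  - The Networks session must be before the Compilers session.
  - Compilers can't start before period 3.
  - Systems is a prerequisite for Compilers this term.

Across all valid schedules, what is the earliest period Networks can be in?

Networks's own window allows nothing later than period 4.
Networks at period 1 is achievable: Databases -> period 1, Systems -> period 1, Logic -> period 2, Graphics -> period 3, ML -> period 2, Compilers -> period 3, Networks -> period 1, OS -> period 4, Crypto -> period 8.

period 1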